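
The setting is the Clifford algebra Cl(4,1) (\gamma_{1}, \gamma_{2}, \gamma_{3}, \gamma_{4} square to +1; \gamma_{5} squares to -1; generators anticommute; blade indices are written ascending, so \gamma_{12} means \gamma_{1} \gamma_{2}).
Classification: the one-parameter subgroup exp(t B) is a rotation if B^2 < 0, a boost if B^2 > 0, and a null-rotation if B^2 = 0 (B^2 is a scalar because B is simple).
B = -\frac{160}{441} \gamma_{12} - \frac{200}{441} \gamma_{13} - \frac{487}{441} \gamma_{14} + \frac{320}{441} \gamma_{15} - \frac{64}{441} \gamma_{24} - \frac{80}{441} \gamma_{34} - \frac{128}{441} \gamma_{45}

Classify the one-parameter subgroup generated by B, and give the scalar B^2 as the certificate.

B^2 term by term: the squares give (-\frac{160}{441})^2*(\gamma_{12})^2 + (-\frac{200}{441})^2*(\gamma_{13})^2 + (-\frac{487}{441})^2*(\gamma_{14})^2 + (\frac{320}{441})^2*(\gamma_{15})^2 + (-\frac{64}{441})^2*(\gamma_{24})^2 + (-\frac{80}{441})^2*(\gamma_{34})^2 + (-\frac{128}{441})^2*(\gamma_{45})^2 = \frac{25600}{194481}*(-1) + \frac{40000}{194481}*(-1) + \frac{237169}{194481}*(-1) + \frac{102400}{194481}*(+1) + \frac{4096}{194481}*(-1) + \frac{6400}{194481}*(-1) + \frac{16384}{194481}*(+1) = -1 (each basis 2-blade squares to minus the product of its generators' squares); cross terms between blades sharing an index anticommute and cancel; the commuting (index-disjoint) pairs give grade-4 terms 2*c*c'*(blade product), which cancel blade by blade — \gamma_{1234}: \frac{25600}{194481} - \frac{25600}{194481} = 0; \gamma_{1245}: \frac{40960}{194481} - \frac{40960}{194481} = 0; \gamma_{1345}: \frac{51200}{194481} - \frac{51200}{194481} = 0 — confirming B is simple. So B^2 = -1.
Answer: rotation, certificate B^2 = -1. The invariant at work: B^2 = -1 is unchanged by conjugation, hence its sign classifies the subgroup whatever basis B is written in.


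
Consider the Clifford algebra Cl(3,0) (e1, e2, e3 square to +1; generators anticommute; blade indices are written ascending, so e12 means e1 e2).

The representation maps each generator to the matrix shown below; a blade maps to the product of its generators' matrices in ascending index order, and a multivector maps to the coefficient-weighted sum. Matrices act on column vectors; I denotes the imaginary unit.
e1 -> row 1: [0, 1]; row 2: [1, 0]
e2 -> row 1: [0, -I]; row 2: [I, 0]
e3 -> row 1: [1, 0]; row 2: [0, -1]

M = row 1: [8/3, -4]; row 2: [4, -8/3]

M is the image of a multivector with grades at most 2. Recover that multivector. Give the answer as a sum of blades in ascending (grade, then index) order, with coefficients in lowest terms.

Method: 1, rho(e1), rho(e2), rho(e3) form a trace-orthogonal basis of the 2x2 complex matrices (tr(X Y) = 2 if X = Y, else 0), so M = m0*1 + m1*rho(e1) + m2*rho(e2) + m3*rho(e3) with m0 = tr(M)/2 = 0, m1 = tr(M rho(e1))/2 = 0, m2 = tr(M rho(e2))/2 = -4*I, m3 = tr(M rho(e3))/2 = 8/3.
Multiplying table entries, the bivector images are rho(e12) = I*rho(e3), rho(e13) = -I*rho(e2), rho(e23) = I*rho(e1); with real blade coefficients the real parts of m0..m3 are the coefficients of 1, e1, e2, e3 and the imaginary parts give the bivectors (e23: Im m1, e13: -Im m2, e12: Im m3).
Answer: 8/3*e3 + 4*e13


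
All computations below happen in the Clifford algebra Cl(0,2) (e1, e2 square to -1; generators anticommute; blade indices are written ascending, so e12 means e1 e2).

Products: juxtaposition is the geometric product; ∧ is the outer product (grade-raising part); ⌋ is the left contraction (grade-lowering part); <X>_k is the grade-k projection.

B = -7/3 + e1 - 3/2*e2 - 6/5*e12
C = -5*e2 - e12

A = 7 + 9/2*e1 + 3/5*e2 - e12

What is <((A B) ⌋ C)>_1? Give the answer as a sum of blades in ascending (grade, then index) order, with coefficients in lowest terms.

step 1: -317/15 - 143/25*e1 - 15/2*e2 - 161/12*e12
step 2: -611/12 + 15/2*e1 + 7496/75*e2 + 317/15*e12
step 3: 15/2*e1 + 7496/75*e2
Answer: 15/2*e1 + 7496/75*e2


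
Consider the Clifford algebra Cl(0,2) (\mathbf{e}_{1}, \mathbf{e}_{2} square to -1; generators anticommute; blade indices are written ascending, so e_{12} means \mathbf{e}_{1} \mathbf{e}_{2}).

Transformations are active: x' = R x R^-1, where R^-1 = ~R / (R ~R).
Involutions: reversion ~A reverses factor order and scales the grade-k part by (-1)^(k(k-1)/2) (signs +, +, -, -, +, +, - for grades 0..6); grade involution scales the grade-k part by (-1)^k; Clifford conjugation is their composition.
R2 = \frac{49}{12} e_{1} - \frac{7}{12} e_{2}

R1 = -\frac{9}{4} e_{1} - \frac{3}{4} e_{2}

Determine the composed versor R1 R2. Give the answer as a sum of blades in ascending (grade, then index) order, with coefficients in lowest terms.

Distribute over the terms of R1 (each basis-blade product reordered to ascending indices, repeated generators contracted through their squares):
(-\frac{9}{4} e_{1}) R2 = \frac{147}{16} + \frac{21}{16} e_{12}
(-\frac{3}{4} e_{2}) R2 = -\frac{7}{16} + \frac{49}{16} e_{12}
Summing the partial products and collecting blades:
Answer: \frac{35}{4} + \frac{35}{8} e_{12}


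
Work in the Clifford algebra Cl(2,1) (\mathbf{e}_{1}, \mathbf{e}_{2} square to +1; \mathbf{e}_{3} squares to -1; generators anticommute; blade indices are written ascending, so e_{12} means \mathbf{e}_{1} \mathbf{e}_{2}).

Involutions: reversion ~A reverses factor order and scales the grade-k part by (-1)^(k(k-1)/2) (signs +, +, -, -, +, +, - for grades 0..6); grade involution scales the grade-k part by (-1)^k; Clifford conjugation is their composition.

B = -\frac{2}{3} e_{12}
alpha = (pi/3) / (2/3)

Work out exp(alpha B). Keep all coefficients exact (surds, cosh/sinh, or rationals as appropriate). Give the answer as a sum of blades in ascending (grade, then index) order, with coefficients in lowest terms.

B^2 = (-\frac{2}{3})^2*(e_{12})^2 = \frac{4}{9}*(-1) = -\frac{4}{9} (a basis 2-blade squares to minus the product of its generators' squares).
B^2 = -\frac{4}{9} — the series telescopes trigonometrically here: l = \frac{2}{3}, alpha*l = \frac{\pi}{3}, so exp(alpha B) = cos(\frac{\pi}{3}) + (sin(\frac{\pi}{3})/(\frac{2}{3}))*B = \frac{1}{2} + (\frac{3 \sqrt{3}}{4})*B.
Answer: \frac{1}{2} - \frac{\sqrt{3}}{2} e_{12}


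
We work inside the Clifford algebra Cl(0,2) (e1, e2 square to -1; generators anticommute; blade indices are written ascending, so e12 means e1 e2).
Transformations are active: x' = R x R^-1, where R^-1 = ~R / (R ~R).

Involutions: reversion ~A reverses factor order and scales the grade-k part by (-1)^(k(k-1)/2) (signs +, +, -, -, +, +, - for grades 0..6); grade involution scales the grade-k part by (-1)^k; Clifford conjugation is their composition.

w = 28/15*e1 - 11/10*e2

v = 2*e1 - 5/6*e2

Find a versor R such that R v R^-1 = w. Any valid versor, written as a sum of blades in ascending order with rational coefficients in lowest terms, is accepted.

Take R = v + w = 58/15*e1 - 29/15*e2. Because q(v) = q(w) = -169/36, conjugation by R sends v exactly to w.
Answer: 58/15*e1 - 29/15*e2


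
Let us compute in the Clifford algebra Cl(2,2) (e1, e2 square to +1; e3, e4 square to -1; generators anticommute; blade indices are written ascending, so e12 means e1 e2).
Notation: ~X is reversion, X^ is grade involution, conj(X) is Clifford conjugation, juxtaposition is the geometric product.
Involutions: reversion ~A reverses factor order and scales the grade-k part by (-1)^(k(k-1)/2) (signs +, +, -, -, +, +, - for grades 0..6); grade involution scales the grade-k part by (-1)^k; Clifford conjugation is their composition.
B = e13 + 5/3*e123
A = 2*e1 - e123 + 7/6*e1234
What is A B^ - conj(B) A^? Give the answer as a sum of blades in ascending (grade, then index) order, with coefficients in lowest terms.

first term: 5/3 + e2 + 2*e3 + 35/18*e4 - 10/3*e23 - 7/6*e24
second term: 5/3 + e2 - 2*e3 + 35/18*e4 - 10/3*e23 + 7/6*e24
Answer: 4*e3 - 7/3*e24


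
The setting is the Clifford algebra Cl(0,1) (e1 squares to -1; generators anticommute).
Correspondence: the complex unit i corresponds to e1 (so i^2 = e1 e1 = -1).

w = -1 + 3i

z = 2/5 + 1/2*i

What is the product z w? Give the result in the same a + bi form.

In blades: z = 2/5 + 1/2*e1, w = -1 + 3*e1.
Distribute z over w term by term (generator squares from the signature, products reordered to ascending indices): (2/5)*w = -2/5 + 6/5*e1; (1/2*e1)*w = -3/2 - 1/2*e1.
Sum: -19/10 + 7/10*e1; translating back through the correspondence:
Answer: -19/10 + 7/10*i


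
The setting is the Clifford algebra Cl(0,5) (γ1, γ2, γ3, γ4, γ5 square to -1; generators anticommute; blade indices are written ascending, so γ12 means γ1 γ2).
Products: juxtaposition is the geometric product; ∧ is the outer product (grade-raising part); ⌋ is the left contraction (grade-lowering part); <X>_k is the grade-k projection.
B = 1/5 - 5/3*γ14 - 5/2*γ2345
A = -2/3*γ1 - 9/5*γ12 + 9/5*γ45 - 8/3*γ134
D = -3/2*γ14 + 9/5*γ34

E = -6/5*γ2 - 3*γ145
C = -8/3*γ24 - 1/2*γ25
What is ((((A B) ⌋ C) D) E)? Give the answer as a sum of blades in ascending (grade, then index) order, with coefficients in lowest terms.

step 1: -2/15*γ1 + 40/9*γ3 - 10/9*γ4 - 9/25*γ12 - 3*γ15 + 9/2*γ23 + 3*γ24 + 9/25*γ45 - 20/3*γ125 - 8/15*γ134 - 9/2*γ1345 + 5/3*γ12345
step 2: 8 + 80/27*γ2
step 3: -12*γ14 + 72/5*γ34 + 40/9*γ124 + 16/3*γ234
step 4: -36*γ5 - 16/3*γ14 - 40/3*γ25 + 32/5*γ34 - 72/5*γ124 + 216/5*γ135 - 432/25*γ234 - 16*γ1235
Answer: -36*γ5 - 16/3*γ14 - 40/3*γ25 + 32/5*γ34 - 72/5*γ124 + 216/5*γ135 - 432/25*γ234 - 16*γ1235


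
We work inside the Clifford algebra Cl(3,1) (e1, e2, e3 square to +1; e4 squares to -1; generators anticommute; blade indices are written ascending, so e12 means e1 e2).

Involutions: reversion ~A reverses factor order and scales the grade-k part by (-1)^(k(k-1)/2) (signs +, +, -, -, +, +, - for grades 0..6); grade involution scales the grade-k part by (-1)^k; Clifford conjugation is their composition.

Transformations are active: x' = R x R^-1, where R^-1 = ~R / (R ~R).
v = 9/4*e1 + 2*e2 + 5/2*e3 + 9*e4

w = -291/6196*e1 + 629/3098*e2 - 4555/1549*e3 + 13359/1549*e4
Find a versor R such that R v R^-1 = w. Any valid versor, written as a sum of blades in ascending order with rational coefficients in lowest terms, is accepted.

Sketch: the shared square -1051/16 makes R = v + w = 6825/3098*e1 + 6825/3098*e2 - 1365/3098*e3 + 27300/1549*e4 the natural versor; its sandwich fixes that direction, negates (v - w)/2, and sends v to w.
Answer: 6825/3098*e1 + 6825/3098*e2 - 1365/3098*e3 + 27300/1549*e4


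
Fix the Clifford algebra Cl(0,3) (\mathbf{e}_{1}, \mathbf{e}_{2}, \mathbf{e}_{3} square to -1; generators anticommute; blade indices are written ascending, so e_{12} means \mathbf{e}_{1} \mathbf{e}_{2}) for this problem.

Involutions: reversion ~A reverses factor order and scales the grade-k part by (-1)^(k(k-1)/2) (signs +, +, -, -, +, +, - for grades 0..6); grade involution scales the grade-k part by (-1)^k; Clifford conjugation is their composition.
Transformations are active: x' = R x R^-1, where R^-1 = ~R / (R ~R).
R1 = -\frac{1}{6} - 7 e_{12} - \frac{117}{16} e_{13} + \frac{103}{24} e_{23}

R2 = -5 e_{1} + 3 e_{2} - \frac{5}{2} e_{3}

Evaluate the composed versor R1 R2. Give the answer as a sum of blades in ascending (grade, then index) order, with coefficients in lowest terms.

Distribute over the terms of R2 (each basis-blade product reordered to ascending indices, repeated generators contracted through their squares):
R1 (-5 e_{1}) = \frac{5}{6} e_{1} + 35 e_{2} + \frac{585}{16} e_{3} - \frac{515}{24} e_{123}
R1 (3 e_{2}) = 21 e_{1} - \frac{1}{2} e_{2} + \frac{103}{8} e_{3} + \frac{351}{16} e_{123}
R1 (-\frac{5}{2} e_{3}) = -\frac{585}{32} e_{1} + \frac{515}{48} e_{2} + \frac{5}{12} e_{3} + \frac{35}{2} e_{123}
Summing the partial products and collecting blades:
Answer: \frac{341}{96} e_{1} + \frac{2171}{48} e_{2} + \frac{2393}{48} e_{3} + \frac{863}{48} e_{123}


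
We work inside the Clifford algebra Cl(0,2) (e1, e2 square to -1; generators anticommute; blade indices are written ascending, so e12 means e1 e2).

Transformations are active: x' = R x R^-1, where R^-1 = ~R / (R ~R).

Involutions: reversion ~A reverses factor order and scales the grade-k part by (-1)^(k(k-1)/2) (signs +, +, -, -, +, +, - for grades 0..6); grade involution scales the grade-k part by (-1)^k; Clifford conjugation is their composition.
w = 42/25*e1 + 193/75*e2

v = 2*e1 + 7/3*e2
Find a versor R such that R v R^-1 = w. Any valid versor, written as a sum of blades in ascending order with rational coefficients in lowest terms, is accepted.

Since q(v) = q(w) = -85/9, the sum R = v + w = 92/25*e1 + 368/75*e2 does the job whenever invertible.
Answer: 92/25*e1 + 368/75*e2


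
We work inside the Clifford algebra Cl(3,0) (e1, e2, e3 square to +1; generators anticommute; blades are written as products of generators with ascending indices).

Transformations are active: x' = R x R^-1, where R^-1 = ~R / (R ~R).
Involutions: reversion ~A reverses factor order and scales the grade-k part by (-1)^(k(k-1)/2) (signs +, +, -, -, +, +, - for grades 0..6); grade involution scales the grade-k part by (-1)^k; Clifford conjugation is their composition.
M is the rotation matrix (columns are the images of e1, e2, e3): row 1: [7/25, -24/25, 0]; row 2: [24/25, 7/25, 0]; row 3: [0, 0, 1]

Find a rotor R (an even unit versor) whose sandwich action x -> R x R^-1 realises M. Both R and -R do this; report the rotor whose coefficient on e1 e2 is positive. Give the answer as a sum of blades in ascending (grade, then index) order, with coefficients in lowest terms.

Method: write R = a + b12*e1 e2 + b13*e1 e3 + b23*e2 e3 with a^2 + b12^2 + b13^2 + b23^2 = 1 (so R^-1 = ~R). Expanding the columns R e_j ~R gives tr M = 4a^2 - 1 and, from the antisymmetric part, M21 - M12 = -4a*b12, M13 - M31 = 4a*b13, M32 - M23 = -4a*b23.
Here tr M = 39/25, so a^2 = (1 + tr M)/4 = 16/25 and a = ±4/5. Taking a = 4/5: M21 - M12 = 48/25, M13 - M31 = 0, M32 - M23 = 0, giving b12 = -3/5, b13 = 0, b23 = 0, i.e. R = 4/5 - 3/5*e1 e2.
Its e1 e2 coefficient is negative, so report the other preimage -R.
Answer: -4/5 + 3/5*e1 e2. Sheet selection: the two-to-one cover makes ±R indistinguishable at the matrix level (trace 39/25), so uniqueness comes from the required sign on e1 e2.


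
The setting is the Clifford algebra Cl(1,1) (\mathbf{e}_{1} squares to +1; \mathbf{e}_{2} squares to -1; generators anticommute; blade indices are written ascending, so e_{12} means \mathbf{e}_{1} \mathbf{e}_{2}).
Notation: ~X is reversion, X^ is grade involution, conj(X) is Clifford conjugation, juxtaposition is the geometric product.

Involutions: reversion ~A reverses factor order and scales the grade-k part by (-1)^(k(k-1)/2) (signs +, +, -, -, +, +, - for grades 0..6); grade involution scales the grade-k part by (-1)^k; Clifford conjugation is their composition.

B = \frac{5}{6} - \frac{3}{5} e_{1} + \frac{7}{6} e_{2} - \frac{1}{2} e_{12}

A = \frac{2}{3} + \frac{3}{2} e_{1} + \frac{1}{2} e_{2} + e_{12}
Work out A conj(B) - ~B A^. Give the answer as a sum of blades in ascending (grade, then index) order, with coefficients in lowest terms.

first term: \frac{457}{180} + \frac{46}{15} e_{1} - \frac{19}{90} e_{2} - \frac{53}{60} e_{12}
second term: \frac{457}{180} - \frac{7}{30} e_{1} + \frac{23}{45} e_{2} + \frac{193}{60} e_{12}
Answer: \frac{33}{10} e_{1} - \frac{13}{18} e_{2} - \frac{41}{10} e_{12}


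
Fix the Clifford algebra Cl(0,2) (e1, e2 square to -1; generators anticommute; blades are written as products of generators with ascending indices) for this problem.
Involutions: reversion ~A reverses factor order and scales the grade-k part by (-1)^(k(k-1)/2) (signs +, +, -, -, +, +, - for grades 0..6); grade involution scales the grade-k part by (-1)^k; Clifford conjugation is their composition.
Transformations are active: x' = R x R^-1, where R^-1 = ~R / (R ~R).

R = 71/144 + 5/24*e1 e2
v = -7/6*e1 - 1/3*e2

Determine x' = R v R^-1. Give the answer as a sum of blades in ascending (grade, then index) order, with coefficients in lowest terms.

~R = 71/144 - 5/24*e1 e2, and R ~R = 5941/20736, so R^-1 = ~R / (5941/20736).
R v = -437/864*e1 - 11/27*e2
Answer: -20467/35646*e1 - 19051/17823*e2


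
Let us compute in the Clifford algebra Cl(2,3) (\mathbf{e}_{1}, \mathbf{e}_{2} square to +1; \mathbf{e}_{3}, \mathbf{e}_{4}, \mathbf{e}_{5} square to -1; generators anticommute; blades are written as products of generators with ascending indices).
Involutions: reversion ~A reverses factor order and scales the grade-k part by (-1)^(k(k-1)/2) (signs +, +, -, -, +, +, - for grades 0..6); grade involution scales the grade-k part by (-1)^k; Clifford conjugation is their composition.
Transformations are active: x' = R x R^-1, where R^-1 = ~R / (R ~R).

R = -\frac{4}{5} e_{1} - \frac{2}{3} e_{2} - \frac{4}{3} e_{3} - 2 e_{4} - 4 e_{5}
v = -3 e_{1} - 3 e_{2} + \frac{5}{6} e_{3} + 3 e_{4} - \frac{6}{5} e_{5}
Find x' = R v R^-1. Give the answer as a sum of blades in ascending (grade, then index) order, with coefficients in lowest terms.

~R = -\frac{4}{5} e_{1} - \frac{2}{3} e_{2} - \frac{4}{3} e_{3} - 2 e_{4} - 4 e_{5}, and R ~R = -\frac{1552}{75}, so R^-1 = ~R / (-\frac{1552}{75}).
R v = \frac{302}{45} + \frac{2}{5} e_{1} e_{2} - \frac{14}{3} e_{1} e_{3} - \frac{42}{5} e_{1} e_{4} - \frac{276}{25} e_{1} e_{5} - \frac{41}{9} e_{2} e_{3} - 8 e_{2} e_{4} - \frac{56}{5} e_{2} e_{5} - \frac{7}{3} e_{3} e_{4} + \frac{74}{15} e_{3} e_{5} + \frac{72}{5} e_{4} e_{5}
Answer: \frac{1024}{291} e_{1} + \frac{5993}{1746} e_{2} + \frac{55}{1746} e_{3} - \frac{991}{582} e_{4} + \frac{5521}{1455} e_{5}


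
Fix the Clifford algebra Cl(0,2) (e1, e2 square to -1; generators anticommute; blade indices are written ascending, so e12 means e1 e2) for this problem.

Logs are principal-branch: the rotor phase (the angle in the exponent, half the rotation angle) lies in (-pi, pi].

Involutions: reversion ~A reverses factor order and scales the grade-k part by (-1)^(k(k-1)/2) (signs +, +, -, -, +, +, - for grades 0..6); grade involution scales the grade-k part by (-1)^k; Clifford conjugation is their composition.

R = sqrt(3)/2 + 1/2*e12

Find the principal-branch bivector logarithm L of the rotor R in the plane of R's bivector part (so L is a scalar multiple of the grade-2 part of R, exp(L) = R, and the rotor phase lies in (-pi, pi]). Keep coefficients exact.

The scalar part of R is sqrt(3)/2, and that scalar determines the rotor phase on the principal branch; recovering the unit plane as bivector-part over sine of the phase gives L = phase * plane.
Concretely: cos(phase) = sqrt(3)/2 gives phase = ±pi/6, and since phase/sin(phase) is even the sign is immaterial: L = (phase/sin(phase)) * <R>_2 = (pi/3) * <R>_2.
Answer: pi/6*e12


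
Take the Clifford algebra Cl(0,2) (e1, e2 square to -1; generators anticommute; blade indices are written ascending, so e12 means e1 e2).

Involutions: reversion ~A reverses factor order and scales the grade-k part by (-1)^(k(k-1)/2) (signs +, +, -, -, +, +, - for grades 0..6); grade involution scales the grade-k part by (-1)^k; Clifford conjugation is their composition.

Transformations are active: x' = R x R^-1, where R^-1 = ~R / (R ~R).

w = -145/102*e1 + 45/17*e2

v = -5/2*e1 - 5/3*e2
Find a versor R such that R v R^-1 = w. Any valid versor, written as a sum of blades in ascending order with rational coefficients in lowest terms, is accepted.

Why this works: both vectors square to -325/36, so q(v) = q(w) and R = v + w = -200/51*e1 + 50/51*e2 carries v to w — its own direction survives, the complement (v - w)/2 flips.
Answer: -200/51*e1 + 50/51*e2


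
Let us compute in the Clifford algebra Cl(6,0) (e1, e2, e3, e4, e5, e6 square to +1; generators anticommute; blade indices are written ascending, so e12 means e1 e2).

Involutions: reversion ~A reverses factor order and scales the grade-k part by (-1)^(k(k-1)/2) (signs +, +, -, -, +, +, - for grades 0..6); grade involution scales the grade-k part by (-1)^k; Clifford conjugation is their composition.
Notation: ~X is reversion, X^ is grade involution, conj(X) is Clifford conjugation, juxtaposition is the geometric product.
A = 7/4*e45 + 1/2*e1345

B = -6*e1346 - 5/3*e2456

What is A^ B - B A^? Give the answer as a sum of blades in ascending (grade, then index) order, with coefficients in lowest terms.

first term: 35/12*e26 - 3*e56 - 5/6*e1236 + 21/2*e1356
second term: 35/12*e26 + 3*e56 - 5/6*e1236 - 21/2*e1356
Answer: -6*e56 + 21*e1356


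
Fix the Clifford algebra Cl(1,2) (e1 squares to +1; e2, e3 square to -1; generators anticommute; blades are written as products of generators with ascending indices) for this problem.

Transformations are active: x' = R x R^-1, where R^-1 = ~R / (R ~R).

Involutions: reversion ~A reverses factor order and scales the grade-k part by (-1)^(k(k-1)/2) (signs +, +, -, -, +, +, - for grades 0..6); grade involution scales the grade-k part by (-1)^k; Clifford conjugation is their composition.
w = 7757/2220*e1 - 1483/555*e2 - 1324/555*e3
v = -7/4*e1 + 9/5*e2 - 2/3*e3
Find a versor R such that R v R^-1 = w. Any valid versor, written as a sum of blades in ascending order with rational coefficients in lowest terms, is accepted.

Why this works: both vectors square to -2239/3600, so q(v) = q(w) and R = v + w = 968/555*e1 - 484/555*e2 - 1694/555*e3 carries v to w — its own direction survives, the complement (v - w)/2 flips.
Answer: 968/555*e1 - 484/555*e2 - 1694/555*e3


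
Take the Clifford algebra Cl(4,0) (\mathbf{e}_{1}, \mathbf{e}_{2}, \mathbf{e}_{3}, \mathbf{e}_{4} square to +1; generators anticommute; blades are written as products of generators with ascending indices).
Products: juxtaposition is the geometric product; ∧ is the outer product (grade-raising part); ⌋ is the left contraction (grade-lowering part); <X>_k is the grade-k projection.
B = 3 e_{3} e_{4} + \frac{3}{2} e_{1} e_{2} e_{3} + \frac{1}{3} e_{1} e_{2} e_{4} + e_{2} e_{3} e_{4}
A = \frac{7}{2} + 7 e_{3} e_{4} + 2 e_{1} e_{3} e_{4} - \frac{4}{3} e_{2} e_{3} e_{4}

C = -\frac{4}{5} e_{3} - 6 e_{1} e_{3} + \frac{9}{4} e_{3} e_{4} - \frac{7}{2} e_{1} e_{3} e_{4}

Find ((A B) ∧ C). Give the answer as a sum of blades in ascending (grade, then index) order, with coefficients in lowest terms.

step 1: -\frac{59}{3} - 6 e_{1} - 3 e_{2} - 2 e_{1} e_{2} + \frac{4}{9} e_{1} e_{3} - 2 e_{1} e_{4} + \frac{2}{3} e_{2} e_{3} - 3 e_{2} e_{4} + \frac{21}{2} e_{3} e_{4} + \frac{91}{12} e_{1} e_{2} e_{3} - \frac{28}{3} e_{1} e_{2} e_{4} + \frac{7}{2} e_{2} e_{3} e_{4}
step 2: \frac{236}{15} e_{3} + \frac{614}{5} e_{1} e_{3} + \frac{12}{5} e_{2} e_{3} - \frac{177}{4} e_{3} e_{4} - \frac{82}{5} e_{1} e_{2} e_{3} + \frac{806}{15} e_{1} e_{3} e_{4} - \frac{183}{20} e_{2} e_{3} e_{4} - \frac{607}{15} e_{1} e_{2} e_{3} e_{4}
Answer: \frac{236}{15} e_{3} + \frac{614}{5} e_{1} e_{3} + \frac{12}{5} e_{2} e_{3} - \frac{177}{4} e_{3} e_{4} - \frac{82}{5} e_{1} e_{2} e_{3} + \frac{806}{15} e_{1} e_{3} e_{4} - \frac{183}{20} e_{2} e_{3} e_{4} - \frac{607}{15} e_{1} e_{2} e_{3} e_{4}


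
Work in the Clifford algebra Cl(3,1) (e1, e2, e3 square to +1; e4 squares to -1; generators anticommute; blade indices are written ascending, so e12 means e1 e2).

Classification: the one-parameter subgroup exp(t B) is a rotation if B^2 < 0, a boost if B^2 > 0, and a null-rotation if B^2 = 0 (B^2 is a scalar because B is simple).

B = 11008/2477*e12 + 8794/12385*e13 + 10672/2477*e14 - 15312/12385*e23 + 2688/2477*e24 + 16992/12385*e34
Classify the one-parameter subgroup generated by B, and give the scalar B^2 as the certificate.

B^2 term by term: the squares give (11008/2477)^2*(e12)^2 + (8794/12385)^2*(e13)^2 + (10672/2477)^2*(e14)^2 + (-15312/12385)^2*(e23)^2 + (2688/2477)^2*(e24)^2 + (16992/12385)^2*(e34)^2 = 121176064/6135529*(-1) + 77334436/153388225*(-1) + 113891584/6135529*(+1) + 234457344/153388225*(-1) + 7225344/6135529*(+1) + 288728064/153388225*(+1) = -4/25 (each basis 2-blade squares to minus the product of its generators' squares); cross terms between blades sharing an index anticommute and cancel; the commuting (index-disjoint) pairs give grade-4 terms 2*c*c'*(blade product), which cancel blade by blade — e1234: 374095872/30677645 - 47276544/30677645 - 326819328/30677645 = 0 — confirming B is simple. So B^2 = -4/25.
Answer: rotation, certificate B^2 = -4/25. One invariant decides it: the square -4/25 survives every conjugation, and its sign is exactly the classification.


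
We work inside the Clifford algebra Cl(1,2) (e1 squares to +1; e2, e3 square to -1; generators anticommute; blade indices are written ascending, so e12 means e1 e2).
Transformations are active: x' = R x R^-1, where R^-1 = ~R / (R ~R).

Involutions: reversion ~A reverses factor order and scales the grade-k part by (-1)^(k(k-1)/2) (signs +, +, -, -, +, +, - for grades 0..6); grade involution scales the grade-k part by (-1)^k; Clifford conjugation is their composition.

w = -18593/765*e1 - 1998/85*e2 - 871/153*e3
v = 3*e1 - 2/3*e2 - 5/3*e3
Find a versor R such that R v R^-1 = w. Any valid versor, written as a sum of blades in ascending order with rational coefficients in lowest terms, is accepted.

Construction: equal norms (both 52/9) license R = v + w = -16298/765*e1 - 6164/255*e2 - 1126/153*e3 — nothing changes along that direction, while (v - w)/2 changes sign, so v maps onto w.
Answer: -16298/765*e1 - 6164/255*e2 - 1126/153*e3


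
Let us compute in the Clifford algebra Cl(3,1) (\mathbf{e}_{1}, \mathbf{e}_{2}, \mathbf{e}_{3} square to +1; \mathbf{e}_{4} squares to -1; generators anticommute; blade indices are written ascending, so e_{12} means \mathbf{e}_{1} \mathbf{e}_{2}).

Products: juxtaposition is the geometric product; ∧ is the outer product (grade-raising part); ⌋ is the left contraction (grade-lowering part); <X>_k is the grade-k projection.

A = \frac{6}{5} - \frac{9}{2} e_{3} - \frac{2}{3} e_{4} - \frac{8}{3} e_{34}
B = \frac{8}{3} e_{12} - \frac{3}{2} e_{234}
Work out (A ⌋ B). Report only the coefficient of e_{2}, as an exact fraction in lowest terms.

step 1: 4 e_{2} + \frac{16}{5} e_{12} - e_{23} - \frac{27}{4} e_{24} - \frac{9}{5} e_{234}
Answer: 4


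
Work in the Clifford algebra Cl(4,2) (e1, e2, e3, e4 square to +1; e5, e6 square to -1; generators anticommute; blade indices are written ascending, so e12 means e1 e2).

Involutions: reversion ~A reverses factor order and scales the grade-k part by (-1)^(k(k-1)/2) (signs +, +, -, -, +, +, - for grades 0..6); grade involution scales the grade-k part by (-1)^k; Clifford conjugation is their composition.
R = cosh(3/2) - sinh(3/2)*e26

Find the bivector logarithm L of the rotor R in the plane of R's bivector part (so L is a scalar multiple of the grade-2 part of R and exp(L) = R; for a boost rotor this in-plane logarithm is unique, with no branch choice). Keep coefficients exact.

The scalar part of R is cosh(3/2), giving the rapidity magnitude (cosh is even); the bivector part supplies orientation, its quotient by sinh of the rapidity is the plane, and L = rapidity * plane — unique in that plane, since flipping both signs leaves L unchanged.
Concretely: cosh(rapidity) = cosh(3/2) gives rapidity = ±3/2, and since rapidity/sinh(rapidity) is even the sign is immaterial: L = (rapidity/sinh(rapidity)) * <R>_2 = (3/(2*sinh(3/2))) * <R>_2.
Answer: -3/2*e26


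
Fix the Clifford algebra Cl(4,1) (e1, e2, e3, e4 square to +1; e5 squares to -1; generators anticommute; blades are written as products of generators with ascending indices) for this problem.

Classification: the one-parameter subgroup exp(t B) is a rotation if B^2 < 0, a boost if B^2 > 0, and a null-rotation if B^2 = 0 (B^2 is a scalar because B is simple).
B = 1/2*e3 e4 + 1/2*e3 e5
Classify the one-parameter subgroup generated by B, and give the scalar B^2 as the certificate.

B^2 term by term: the squares give (1/2)^2*(e3 e4)^2 + (1/2)^2*(e3 e5)^2 = 1/4*(-1) + 1/4*(+1) = 0 (each basis 2-blade squares to minus the product of its generators' squares); cross terms between blades sharing an index anticommute and cancel. So B^2 = 0.
Answer: null-rotation, certificate B^2 = 0. Check the certificate: B^2 = 0, and that sign is decisive whatever form B takes.


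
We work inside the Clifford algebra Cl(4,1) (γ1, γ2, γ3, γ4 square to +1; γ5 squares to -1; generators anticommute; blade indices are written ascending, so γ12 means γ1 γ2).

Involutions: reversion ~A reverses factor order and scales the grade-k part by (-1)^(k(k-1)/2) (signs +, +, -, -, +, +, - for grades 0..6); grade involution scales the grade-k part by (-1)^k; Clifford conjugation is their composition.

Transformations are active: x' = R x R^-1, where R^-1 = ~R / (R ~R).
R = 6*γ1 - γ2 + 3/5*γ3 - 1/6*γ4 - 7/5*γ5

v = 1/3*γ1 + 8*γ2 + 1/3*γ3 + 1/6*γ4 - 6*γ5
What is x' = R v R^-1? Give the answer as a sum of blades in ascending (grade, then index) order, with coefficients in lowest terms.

~R = 6*γ1 - γ2 + 3/5*γ3 - 1/6*γ4 - 7/5*γ5, and R ~R = 6377/180, so R^-1 = ~R / (6377/180).
R v = -2561/180 + 145/3*γ12 + 9/5*γ13 + 19/18*γ14 - 533/15*γ15 - 77/15*γ23 + 7/6*γ24 + 86/5*γ25 + 7/45*γ34 - 47/15*γ35 + 37/30*γ45
Answer: -98573/19131*γ1 - 45894/6377*γ2 - 77983/95655*γ3 - 1255/38262*γ4 + 32452/4555*γ5


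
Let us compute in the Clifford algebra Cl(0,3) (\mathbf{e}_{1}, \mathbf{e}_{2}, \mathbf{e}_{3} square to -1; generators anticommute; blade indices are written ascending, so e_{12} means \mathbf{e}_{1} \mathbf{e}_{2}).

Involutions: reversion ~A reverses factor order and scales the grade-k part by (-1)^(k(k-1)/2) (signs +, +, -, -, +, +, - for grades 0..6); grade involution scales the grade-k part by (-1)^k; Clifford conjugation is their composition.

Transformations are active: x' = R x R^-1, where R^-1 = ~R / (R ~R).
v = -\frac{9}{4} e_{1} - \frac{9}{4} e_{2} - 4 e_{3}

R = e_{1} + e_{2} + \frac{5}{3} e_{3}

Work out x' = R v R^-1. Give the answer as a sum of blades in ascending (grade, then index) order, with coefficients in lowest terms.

~R = e_{1} + e_{2} + \frac{5}{3} e_{3}, and R ~R = -\frac{43}{9}, so R^-1 = ~R / (-\frac{43}{9}).
R v = \frac{67}{6} - \frac{1}{4} e_{13} - \frac{1}{4} e_{23}
Answer: -\frac{417}{172} e_{1} - \frac{417}{172} e_{2} - \frac{163}{43} e_{3}


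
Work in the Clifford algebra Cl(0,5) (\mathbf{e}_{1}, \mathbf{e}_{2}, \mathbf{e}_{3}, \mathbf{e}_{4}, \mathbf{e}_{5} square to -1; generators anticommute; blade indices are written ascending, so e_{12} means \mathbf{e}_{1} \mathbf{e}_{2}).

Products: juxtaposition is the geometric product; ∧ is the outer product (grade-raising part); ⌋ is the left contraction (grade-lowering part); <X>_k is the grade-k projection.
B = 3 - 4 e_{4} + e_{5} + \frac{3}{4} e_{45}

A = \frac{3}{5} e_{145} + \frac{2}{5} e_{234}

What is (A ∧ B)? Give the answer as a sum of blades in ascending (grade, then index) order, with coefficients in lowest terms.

step 1: \frac{9}{5} e_{145} + \frac{6}{5} e_{234} + \frac{2}{5} e_{2345}
Answer: \frac{9}{5} e_{145} + \frac{6}{5} e_{234} + \frac{2}{5} e_{2345}


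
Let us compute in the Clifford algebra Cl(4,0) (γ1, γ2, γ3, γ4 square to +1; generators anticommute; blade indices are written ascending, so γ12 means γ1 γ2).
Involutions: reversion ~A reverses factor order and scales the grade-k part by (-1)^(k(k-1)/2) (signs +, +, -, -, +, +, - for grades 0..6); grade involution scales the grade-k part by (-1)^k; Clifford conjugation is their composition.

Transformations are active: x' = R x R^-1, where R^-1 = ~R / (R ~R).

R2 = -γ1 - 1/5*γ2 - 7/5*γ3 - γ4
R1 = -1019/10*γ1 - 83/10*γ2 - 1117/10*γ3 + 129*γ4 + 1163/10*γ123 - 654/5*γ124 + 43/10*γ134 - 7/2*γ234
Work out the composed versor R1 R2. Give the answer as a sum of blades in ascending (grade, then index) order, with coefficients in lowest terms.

Distribute over the terms of R2 (each basis-blade product reordered to ascending indices, repeated generators contracted through their squares):
R1 (-γ1) = 1019/10 - 83/10*γ12 - 1117/10*γ13 + 129*γ14 - 1163/10*γ23 + 654/5*γ24 - 43/10*γ34 - 7/2*γ1234
R1 (-1/5*γ2) = 83/50 + 1019/50*γ12 + 1163/50*γ13 - 654/25*γ14 - 1117/50*γ23 + 129/5*γ24 + 7/10*γ34 - 43/50*γ1234
R1 (-7/5*γ3) = 7819/50 - 8141/50*γ12 + 7133/50*γ13 + 301/50*γ14 + 581/50*γ23 - 49/10*γ24 + 903/5*γ34 - 4578/25*γ1234
R1 (-γ4) = -129 + 654/5*γ12 - 43/10*γ13 + 1019/10*γ14 + 7/2*γ23 + 83/10*γ24 + 1117/10*γ34 - 1163/10*γ1234
Summing the partial products and collecting blades:
Answer: 6547/50 - 997/50*γ12 + 1248/25*γ13 + 5269/25*γ14 - 3088/25*γ23 + 160*γ24 + 2887/10*γ34 - 15189/50*γ1234


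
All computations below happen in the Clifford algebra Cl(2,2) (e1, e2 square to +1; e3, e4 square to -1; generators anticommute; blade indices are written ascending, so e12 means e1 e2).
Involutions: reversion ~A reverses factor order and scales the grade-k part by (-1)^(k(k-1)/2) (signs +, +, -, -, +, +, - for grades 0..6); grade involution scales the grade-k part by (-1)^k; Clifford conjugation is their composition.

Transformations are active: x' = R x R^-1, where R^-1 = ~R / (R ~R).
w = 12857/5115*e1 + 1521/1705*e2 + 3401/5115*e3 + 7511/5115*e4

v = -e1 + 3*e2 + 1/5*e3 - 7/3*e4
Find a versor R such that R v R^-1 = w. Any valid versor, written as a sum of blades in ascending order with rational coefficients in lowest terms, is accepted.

Why this works: both vectors square to 1016/225, so q(v) = q(w) and R = v + w = 7742/5115*e1 + 6636/1705*e2 + 4424/5115*e3 - 4424/5115*e4 carries v to w — its own direction survives, the complement (v - w)/2 flips.
Answer: 7742/5115*e1 + 6636/1705*e2 + 4424/5115*e3 - 4424/5115*e4


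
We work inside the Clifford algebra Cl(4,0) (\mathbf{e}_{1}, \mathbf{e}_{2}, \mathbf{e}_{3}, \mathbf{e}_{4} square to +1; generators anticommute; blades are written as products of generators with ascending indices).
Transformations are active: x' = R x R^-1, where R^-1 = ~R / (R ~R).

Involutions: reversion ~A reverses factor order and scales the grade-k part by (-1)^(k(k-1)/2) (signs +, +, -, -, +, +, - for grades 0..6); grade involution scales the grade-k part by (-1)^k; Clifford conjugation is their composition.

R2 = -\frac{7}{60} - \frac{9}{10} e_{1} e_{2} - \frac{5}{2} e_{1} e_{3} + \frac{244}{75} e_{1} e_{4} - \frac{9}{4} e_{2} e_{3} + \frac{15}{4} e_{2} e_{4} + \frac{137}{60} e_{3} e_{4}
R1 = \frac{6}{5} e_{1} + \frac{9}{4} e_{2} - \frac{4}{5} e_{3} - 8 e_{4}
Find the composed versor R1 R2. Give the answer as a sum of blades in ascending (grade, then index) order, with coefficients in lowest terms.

Distribute over the terms of R1 (each basis-blade product reordered to ascending indices, repeated generators contracted through their squares):
(\frac{6}{5} e_{1}) R2 = -\frac{7}{50} e_{1} - \frac{27}{25} e_{2} - 3 e_{3} + \frac{488}{125} e_{4} - \frac{27}{10} e_{1} e_{2} e_{3} + \frac{9}{2} e_{1} e_{2} e_{4} + \frac{137}{50} e_{1} e_{3} e_{4}
(\frac{9}{4} e_{2}) R2 = \frac{81}{40} e_{1} - \frac{21}{80} e_{2} - \frac{81}{16} e_{3} + \frac{135}{16} e_{4} + \frac{45}{8} e_{1} e_{2} e_{3} - \frac{183}{25} e_{1} e_{2} e_{4} + \frac{411}{80} e_{2} e_{3} e_{4}
(-\frac{4}{5} e_{3}) R2 = -2 e_{1} - \frac{9}{5} e_{2} + \frac{7}{75} e_{3} - \frac{137}{75} e_{4} + \frac{18}{25} e_{1} e_{2} e_{3} + \frac{976}{375} e_{1} e_{3} e_{4} + 3 e_{2} e_{3} e_{4}
(-8 e_{4}) R2 = \frac{1952}{75} e_{1} + 30 e_{2} + \frac{274}{15} e_{3} + \frac{14}{15} e_{4} + \frac{36}{5} e_{1} e_{2} e_{4} + 20 e_{1} e_{3} e_{4} + 18 e_{2} e_{3} e_{4}
Summing the partial products and collecting blades:
Answer: \frac{15547}{600} e_{1} + \frac{10743}{400} e_{2} + \frac{4119}{400} e_{3} + \frac{68689}{6000} e_{4} + \frac{729}{200} e_{1} e_{2} e_{3} + \frac{219}{50} e_{1} e_{2} e_{4} + \frac{19007}{750} e_{1} e_{3} e_{4} + \frac{2091}{80} e_{2} e_{3} e_{4}


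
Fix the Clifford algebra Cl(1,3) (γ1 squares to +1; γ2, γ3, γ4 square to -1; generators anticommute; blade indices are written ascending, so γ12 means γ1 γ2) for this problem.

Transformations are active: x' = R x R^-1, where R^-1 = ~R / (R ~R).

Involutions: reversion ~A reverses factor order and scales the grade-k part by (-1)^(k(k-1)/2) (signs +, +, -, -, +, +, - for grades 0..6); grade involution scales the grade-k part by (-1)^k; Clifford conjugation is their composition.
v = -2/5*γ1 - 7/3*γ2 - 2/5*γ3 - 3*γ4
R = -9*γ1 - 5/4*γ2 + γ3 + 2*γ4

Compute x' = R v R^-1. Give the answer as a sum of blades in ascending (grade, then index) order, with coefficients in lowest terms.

~R = -9*γ1 - 5/4*γ2 + γ3 + 2*γ4, and R ~R = 1191/16, so R^-1 = ~R / (1191/16).
R v = 85/12 + 41/2*γ12 + 4*γ13 + 139/5*γ14 + 17/6*γ23 + 101/12*γ24 - 11/5*γ34
Answer: -2606/1985*γ1 + 7487/3573*γ2 + 10546/17865*γ3 + 12079/3573*γ4


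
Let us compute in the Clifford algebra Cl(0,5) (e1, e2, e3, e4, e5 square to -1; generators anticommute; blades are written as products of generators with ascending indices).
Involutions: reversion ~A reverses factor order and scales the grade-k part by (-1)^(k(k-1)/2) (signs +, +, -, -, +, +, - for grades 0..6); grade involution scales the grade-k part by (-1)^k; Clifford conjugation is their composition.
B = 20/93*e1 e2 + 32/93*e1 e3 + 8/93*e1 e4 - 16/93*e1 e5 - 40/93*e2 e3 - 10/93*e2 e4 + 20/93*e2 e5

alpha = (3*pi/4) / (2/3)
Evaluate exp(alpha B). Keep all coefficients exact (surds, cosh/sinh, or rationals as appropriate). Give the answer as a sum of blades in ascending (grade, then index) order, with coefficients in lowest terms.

B^2 term by term: the squares give (20/93)^2*(e1 e2)^2 + (32/93)^2*(e1 e3)^2 + (8/93)^2*(e1 e4)^2 + (-16/93)^2*(e1 e5)^2 + (-40/93)^2*(e2 e3)^2 + (-10/93)^2*(e2 e4)^2 + (20/93)^2*(e2 e5)^2 = 400/8649*(-1) + 1024/8649*(-1) + 64/8649*(-1) + 256/8649*(-1) + 1600/8649*(-1) + 100/8649*(-1) + 400/8649*(-1) = -4/9 (each basis 2-blade squares to minus the product of its generators' squares); cross terms between blades sharing an index anticommute and cancel; the commuting (index-disjoint) pairs give grade-4 terms 2*c*c'*(blade product), which cancel blade by blade — e1 e2 e3 e4: 640/8649 - 640/8649 = 0; e1 e2 e3 e5: -1280/8649 + 1280/8649 = 0; e1 e2 e4 e5: -320/8649 + 320/8649 = 0 — confirming B is simple. So B^2 = -4/9.
B^2 = -4/9 — circular case — the even/odd split gives cos and sin: l = 2/3, alpha*l = 3*pi/4, so exp(alpha B) = cos(3*pi/4) + (sin(3*pi/4)/(2/3))*B = -sqrt(2)/2 + (3*sqrt(2)/4)*B.
Answer: -sqrt(2)/2 + 5*sqrt(2)/31*e1 e2 + 8*sqrt(2)/31*e1 e3 + 2*sqrt(2)/31*e1 e4 - 4*sqrt(2)/31*e1 e5 - 10*sqrt(2)/31*e2 e3 - 5*sqrt(2)/62*e2 e4 + 5*sqrt(2)/31*e2 e5


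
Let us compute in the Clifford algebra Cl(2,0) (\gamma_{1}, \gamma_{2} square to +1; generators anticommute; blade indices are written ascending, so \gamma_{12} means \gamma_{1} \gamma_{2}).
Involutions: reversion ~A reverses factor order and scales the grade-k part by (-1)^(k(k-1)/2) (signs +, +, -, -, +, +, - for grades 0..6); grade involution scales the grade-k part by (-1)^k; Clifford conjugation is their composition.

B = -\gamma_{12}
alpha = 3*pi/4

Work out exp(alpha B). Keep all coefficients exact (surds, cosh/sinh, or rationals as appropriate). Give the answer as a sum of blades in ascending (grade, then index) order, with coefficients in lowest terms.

B^2 = (-1)^2*(\gamma_{12})^2 = 1*(-1) = -1 (a basis 2-blade squares to minus the product of its generators' squares).
B^2 = -1 — B^2 < 0, so the exponential closes trigonometrically: l = 1, alpha*l = \frac{3 \pi}{4}, so exp(alpha B) = cos(\frac{3 \pi}{4}) + (sin(\frac{3 \pi}{4})/1)*B = - \frac{\sqrt{2}}{2} + (\frac{\sqrt{2}}{2})*B.
Answer: - \frac{\sqrt{2}}{2} - \frac{\sqrt{2}}{2} \gamma_{12}


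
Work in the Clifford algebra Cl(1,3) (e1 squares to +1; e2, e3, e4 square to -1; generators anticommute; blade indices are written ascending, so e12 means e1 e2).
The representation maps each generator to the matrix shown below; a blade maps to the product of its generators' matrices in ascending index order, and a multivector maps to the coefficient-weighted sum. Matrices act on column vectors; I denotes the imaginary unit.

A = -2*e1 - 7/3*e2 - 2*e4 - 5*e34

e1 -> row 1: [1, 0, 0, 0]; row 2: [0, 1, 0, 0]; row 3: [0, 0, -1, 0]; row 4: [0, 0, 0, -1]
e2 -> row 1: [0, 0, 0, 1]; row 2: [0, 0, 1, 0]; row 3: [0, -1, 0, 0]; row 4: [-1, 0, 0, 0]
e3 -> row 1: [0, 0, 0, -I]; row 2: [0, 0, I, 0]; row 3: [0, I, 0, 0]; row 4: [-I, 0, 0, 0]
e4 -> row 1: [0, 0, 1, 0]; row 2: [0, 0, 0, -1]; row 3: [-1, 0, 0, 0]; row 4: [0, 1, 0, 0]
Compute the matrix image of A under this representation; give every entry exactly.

Bivector images (products of the table entries): rho(e34) = rho(e3)rho(e4) = row 1: [0, -I, 0, 0]; row 2: [-I, 0, 0, 0]; row 3: [0, 0, 0, -I]; row 4: [0, 0, -I, 0].
M = (-2)*rho(e1) + (-7/3)*rho(e2) + (-2)*rho(e4) + (-5)*rho(e34), summed entrywise:
Answer: row 1: [-2, 5*I, -2, -7/3]; row 2: [5*I, -2, -7/3, 2]; row 3: [2, 7/3, 2, 5*I]; row 4: [7/3, -2, 5*I, 2]
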